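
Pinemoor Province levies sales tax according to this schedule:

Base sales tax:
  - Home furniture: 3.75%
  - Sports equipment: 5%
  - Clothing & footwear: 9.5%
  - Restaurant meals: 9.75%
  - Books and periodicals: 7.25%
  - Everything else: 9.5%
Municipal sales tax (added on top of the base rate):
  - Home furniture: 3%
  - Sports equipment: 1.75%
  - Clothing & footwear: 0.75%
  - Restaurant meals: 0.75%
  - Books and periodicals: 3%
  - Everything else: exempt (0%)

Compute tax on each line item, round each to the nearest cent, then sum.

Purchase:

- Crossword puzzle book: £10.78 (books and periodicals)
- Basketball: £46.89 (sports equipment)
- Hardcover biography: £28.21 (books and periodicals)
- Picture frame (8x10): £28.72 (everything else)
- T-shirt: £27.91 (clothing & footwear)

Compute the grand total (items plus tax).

Crossword puzzle book £10.78: books and periodicals → 7.25% + 3% municipal = 10.25% → £1.10
Basketball £46.89: sports equipment → 5% + 1.75% municipal = 6.75% → £3.17
Hardcover biography £28.21: books and periodicals → 7.25% + 3% municipal = 10.25% → £2.89
Picture frame (8x10) £28.72: everything else → 9.5% + 0% municipal = 9.5% → £2.73
T-shirt £27.91: clothing & footwear → 9.5% + 0.75% municipal = 10.25% → £2.86
Subtotal = £142.51; tax = £12.75; total due = £155.26

£155.26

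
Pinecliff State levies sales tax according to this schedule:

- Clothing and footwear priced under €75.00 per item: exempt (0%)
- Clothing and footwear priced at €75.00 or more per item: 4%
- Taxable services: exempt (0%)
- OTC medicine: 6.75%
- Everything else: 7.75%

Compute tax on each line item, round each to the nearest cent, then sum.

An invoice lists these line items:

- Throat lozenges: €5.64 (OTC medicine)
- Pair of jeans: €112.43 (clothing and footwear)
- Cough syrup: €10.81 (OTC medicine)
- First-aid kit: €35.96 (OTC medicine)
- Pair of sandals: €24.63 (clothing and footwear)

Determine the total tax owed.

€8.04

Throat lozenges €5.64: OTC medicine → 6.75% → €0.38
Pair of jeans €112.43: clothing and footwear, €75.00 or more → 4% → €4.50
Cough syrup €10.81: OTC medicine → 6.75% → €0.73
First-aid kit €35.96: OTC medicine → 6.75% → €2.43
Pair of sandals €24.63: clothing and footwear, under €75.00 → 0% → €0.00
Total tax = €0.38 + €4.50 + €0.73 + €2.43 = €8.04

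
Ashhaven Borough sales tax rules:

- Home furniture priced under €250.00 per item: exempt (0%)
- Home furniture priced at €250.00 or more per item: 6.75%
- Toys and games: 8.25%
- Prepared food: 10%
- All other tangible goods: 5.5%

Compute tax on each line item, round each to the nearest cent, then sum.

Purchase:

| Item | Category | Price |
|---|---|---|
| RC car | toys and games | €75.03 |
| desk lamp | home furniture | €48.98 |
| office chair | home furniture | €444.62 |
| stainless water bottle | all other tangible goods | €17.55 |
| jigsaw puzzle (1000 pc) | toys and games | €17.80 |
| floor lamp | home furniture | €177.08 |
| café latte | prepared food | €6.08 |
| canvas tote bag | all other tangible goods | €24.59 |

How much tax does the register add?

€40.60

RC car €75.03: toys and games → 8.25% → €6.19
Desk lamp €48.98: home furniture, under €250.00 → 0% → €0.00
Office chair €444.62: home furniture, €250.00 or more → 6.75% → €30.01
Stainless water bottle €17.55: all other tangible goods → 5.5% → €0.97
Jigsaw puzzle (1000 pc) €17.80: toys and games → 8.25% → €1.47
Floor lamp €177.08: home furniture, under €250.00 → 0% → €0.00
Café latte €6.08: prepared food → 10% → €0.61
Canvas tote bag €24.59: all other tangible goods → 5.5% → €1.35
Total tax = €6.19 + €30.01 + €0.97 + €1.47 + €0.61 + €1.35 = €40.60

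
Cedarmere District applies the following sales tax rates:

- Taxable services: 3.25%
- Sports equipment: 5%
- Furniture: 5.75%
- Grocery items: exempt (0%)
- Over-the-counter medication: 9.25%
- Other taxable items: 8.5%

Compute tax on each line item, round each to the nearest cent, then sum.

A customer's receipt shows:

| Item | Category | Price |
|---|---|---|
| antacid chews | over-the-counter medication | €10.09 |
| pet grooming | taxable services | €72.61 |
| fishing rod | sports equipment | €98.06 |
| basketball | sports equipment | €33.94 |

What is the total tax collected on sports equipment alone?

€6.60

Fishing rod €98.06: sports equipment → 5% → €4.90
Basketball €33.94: sports equipment → 5% → €1.70
Tax on sports equipment = €4.90 + €1.70 = €6.60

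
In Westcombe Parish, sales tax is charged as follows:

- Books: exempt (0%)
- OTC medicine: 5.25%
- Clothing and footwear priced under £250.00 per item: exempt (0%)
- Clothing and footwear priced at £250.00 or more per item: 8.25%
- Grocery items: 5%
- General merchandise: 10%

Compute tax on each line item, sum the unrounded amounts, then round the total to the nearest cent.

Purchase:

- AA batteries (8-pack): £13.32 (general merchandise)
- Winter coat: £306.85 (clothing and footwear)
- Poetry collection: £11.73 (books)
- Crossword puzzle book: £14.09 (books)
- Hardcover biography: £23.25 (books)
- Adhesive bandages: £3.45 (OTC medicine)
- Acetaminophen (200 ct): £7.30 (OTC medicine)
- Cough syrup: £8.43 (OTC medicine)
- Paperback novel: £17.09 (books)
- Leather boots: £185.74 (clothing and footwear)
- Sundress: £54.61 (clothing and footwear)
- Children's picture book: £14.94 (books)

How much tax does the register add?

£27.65

AA batteries (8-pack) £13.32: general merchandise → 10% → £1.332
Winter coat £306.85: clothing and footwear, £250.00 or more → 8.25% → £25.315125
Poetry collection £11.73: books → 0% → £0.00
Crossword puzzle book £14.09: books → 0% → £0.00
Hardcover biography £23.25: books → 0% → £0.00
Adhesive bandages £3.45: OTC medicine → 5.25% → £0.181125
Acetaminophen (200 ct) £7.30: OTC medicine → 5.25% → £0.38325
Cough syrup £8.43: OTC medicine → 5.25% → £0.442575
Paperback novel £17.09: books → 0% → £0.00
Leather boots £185.74: clothing and footwear, under £250.00 → 0% → £0.00
Sundress £54.61: clothing and footwear, under £250.00 → 0% → £0.00
Children's picture book £14.94: books → 0% → £0.00
Unrounded tax sum = £27.654075 → £27.65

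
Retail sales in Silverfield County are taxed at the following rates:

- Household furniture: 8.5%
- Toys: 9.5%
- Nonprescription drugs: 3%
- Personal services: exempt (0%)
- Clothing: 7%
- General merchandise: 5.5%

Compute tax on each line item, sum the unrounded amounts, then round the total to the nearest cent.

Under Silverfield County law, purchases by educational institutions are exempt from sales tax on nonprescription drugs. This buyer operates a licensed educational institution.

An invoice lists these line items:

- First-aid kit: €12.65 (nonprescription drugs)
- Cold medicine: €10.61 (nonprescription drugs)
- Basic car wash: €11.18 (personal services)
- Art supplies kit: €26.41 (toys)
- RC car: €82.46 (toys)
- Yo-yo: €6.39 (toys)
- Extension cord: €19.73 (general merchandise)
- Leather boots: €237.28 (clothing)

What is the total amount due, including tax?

First-aid kit €12.65: nonprescription drugs, buyer-exempt → 0% → €0.00
Cold medicine €10.61: nonprescription drugs, buyer-exempt → 0% → €0.00
Basic car wash €11.18: personal services → 0% → €0.00
Art supplies kit €26.41: toys → 9.5% → €2.50895
RC car €82.46: toys → 9.5% → €7.8337
Yo-yo €6.39: toys → 9.5% → €0.60705
Extension cord €19.73: general merchandise → 5.5% → €1.08515
Leather boots €237.28: clothing → 7% → €16.6096
Subtotal = €406.71; unrounded tax = €28.64445 → €28.64; total due = €435.35

€435.35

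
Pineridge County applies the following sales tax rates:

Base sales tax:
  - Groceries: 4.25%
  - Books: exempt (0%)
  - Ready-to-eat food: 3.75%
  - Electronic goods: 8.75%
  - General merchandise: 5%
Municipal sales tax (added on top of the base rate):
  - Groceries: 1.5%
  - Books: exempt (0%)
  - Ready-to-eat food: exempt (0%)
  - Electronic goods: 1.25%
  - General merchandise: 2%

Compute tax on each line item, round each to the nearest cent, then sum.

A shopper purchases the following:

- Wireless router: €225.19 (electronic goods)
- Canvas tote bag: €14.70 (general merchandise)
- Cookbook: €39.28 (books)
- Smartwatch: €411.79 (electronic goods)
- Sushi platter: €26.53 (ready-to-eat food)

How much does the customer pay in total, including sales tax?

€783.21

Wireless router €225.19: electronic goods → 8.75% + 1.25% municipal = 10% → €22.52
Canvas tote bag €14.70: general merchandise → 5% + 2% municipal = 7% → €1.03
Cookbook €39.28: books → 0% + 0% municipal = 0% → €0.00
Smartwatch €411.79: electronic goods → 8.75% + 1.25% municipal = 10% → €41.18
Sushi platter €26.53: ready-to-eat food → 3.75% + 0% municipal = 3.75% → €0.99
Subtotal = €717.49; tax = €65.72; total due = €783.21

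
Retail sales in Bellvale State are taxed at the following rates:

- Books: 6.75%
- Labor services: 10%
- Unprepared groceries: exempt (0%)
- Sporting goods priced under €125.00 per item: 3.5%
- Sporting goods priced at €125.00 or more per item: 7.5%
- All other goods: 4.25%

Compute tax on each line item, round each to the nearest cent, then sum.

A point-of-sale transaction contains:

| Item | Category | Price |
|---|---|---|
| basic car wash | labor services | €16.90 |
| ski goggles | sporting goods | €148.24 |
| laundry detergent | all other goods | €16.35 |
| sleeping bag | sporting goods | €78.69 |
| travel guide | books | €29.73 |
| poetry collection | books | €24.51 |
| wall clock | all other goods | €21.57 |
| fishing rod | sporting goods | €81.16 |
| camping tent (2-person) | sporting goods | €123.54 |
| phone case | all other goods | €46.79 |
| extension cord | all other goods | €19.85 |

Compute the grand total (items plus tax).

Basic car wash €16.90: labor services → 10% → €1.69
Ski goggles €148.24: sporting goods, €125.00 or more → 7.5% → €11.12
Laundry detergent €16.35: all other goods → 4.25% → €0.69
Sleeping bag €78.69: sporting goods, under €125.00 → 3.5% → €2.75
Travel guide €29.73: books → 6.75% → €2.01
Poetry collection €24.51: books → 6.75% → €1.65
Wall clock €21.57: all other goods → 4.25% → €0.92
Fishing rod €81.16: sporting goods, under €125.00 → 3.5% → €2.84
Camping tent (2-person) €123.54: sporting goods, under €125.00 → 3.5% → €4.32
Phone case €46.79: all other goods → 4.25% → €1.99
Extension cord €19.85: all other goods → 4.25% → €0.84
Subtotal = €607.33; tax = €30.82; total due = €638.15

€638.15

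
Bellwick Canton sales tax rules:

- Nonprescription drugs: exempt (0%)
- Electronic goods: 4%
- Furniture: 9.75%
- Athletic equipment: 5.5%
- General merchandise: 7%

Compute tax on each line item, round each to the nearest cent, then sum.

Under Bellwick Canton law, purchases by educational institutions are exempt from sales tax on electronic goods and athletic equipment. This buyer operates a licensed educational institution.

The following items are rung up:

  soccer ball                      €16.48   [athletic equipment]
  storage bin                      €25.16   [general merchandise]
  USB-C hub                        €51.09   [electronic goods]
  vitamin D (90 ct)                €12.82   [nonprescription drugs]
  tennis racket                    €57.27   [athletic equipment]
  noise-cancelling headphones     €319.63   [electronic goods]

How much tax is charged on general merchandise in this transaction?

Storage bin €25.16: general merchandise → 7% → €1.76
Tax on general merchandise = €1.76

€1.76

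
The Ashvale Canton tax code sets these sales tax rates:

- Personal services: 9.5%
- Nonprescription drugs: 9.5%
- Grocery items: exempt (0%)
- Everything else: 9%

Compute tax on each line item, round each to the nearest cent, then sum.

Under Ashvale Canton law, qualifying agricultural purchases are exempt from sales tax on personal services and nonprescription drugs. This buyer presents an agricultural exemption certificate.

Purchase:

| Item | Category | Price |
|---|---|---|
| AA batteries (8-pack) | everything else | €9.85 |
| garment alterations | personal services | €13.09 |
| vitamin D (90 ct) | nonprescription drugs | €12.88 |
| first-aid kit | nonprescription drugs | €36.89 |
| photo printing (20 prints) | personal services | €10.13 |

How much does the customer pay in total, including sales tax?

AA batteries (8-pack) €9.85: everything else → 9% → €0.89
Garment alterations €13.09: personal services, buyer-exempt → 0% → €0.00
Vitamin D (90 ct) €12.88: nonprescription drugs, buyer-exempt → 0% → €0.00
First-aid kit €36.89: nonprescription drugs, buyer-exempt → 0% → €0.00
Photo printing (20 prints) €10.13: personal services, buyer-exempt → 0% → €0.00
Subtotal = €82.84; tax = €0.89; total due = €83.73

€83.73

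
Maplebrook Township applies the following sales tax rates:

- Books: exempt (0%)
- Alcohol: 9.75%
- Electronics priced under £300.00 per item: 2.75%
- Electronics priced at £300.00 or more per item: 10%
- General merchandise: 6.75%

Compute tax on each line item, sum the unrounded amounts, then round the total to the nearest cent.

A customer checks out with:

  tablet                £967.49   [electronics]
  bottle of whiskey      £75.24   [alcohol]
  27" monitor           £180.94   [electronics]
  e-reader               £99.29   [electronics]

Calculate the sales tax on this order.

£111.79

Tablet £967.49: electronics, £300.00 or more → 10% → £96.749
Bottle of whiskey £75.24: alcohol → 9.75% → £7.3359
27" monitor £180.94: electronics, under £300.00 → 2.75% → £4.97585
E-reader £99.29: electronics, under £300.00 → 2.75% → £2.730475
Unrounded tax sum = £111.791225 → £111.79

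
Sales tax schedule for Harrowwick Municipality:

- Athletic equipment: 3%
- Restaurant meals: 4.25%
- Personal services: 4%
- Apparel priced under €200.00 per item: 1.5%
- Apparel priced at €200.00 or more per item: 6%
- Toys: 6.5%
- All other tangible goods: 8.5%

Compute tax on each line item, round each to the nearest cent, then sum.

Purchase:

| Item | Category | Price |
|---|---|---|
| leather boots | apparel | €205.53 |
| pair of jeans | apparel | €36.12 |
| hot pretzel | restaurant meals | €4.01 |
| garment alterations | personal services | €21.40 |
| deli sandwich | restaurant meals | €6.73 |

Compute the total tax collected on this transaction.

Leather boots €205.53: apparel, €200.00 or more → 6% → €12.33
Pair of jeans €36.12: apparel, under €200.00 → 1.5% → €0.54
Hot pretzel €4.01: restaurant meals → 4.25% → €0.17
Garment alterations €21.40: personal services → 4% → €0.86
Deli sandwich €6.73: restaurant meals → 4.25% → €0.29
Total tax = €12.33 + €0.54 + €0.17 + €0.86 + €0.29 = €14.19

€14.19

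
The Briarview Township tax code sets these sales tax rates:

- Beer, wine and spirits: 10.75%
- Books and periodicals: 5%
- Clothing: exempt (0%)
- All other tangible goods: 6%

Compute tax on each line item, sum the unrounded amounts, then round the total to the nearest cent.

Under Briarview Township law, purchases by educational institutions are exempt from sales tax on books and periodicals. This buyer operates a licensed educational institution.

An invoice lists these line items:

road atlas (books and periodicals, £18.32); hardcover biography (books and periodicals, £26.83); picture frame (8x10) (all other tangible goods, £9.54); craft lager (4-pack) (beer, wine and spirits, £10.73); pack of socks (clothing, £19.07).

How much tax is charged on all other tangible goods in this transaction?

£0.57

Picture frame (8x10) £9.54: all other tangible goods → 6% → £0.5724
Tax on all other tangible goods: unrounded sum = £0.5724 → £0.57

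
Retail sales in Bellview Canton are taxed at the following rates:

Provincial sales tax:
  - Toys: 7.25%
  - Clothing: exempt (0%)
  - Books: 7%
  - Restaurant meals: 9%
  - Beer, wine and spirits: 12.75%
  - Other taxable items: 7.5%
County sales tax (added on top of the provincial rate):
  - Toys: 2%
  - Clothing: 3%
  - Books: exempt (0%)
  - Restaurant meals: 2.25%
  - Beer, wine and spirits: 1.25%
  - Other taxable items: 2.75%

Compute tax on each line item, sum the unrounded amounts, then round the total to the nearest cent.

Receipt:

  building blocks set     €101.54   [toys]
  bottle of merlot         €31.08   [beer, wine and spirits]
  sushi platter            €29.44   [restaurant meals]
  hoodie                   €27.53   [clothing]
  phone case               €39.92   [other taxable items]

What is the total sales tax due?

€21.97

Building blocks set €101.54: toys → 7.25% + 2% county = 9.25% → €9.39245
Bottle of merlot €31.08: beer, wine and spirits → 12.75% + 1.25% county = 14% → €4.3512
Sushi platter €29.44: restaurant meals → 9% + 2.25% county = 11.25% → €3.312
Hoodie €27.53: clothing → 0% + 3% county = 3% → €0.8259
Phone case €39.92: other taxable items → 7.5% + 2.75% county = 10.25% → €4.0918
Unrounded tax sum = €21.97335 → €21.97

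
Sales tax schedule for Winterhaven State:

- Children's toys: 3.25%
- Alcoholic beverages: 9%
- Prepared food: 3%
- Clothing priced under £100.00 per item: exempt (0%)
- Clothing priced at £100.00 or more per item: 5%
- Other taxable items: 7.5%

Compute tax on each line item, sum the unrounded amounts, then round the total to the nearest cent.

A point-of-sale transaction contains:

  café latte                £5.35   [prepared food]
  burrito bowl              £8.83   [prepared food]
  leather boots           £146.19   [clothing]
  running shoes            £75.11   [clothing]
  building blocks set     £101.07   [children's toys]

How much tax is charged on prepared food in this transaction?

£0.43

Café latte £5.35: prepared food → 3% → £0.1605
Burrito bowl £8.83: prepared food → 3% → £0.2649
Tax on prepared food: unrounded sum = £0.4254 → £0.43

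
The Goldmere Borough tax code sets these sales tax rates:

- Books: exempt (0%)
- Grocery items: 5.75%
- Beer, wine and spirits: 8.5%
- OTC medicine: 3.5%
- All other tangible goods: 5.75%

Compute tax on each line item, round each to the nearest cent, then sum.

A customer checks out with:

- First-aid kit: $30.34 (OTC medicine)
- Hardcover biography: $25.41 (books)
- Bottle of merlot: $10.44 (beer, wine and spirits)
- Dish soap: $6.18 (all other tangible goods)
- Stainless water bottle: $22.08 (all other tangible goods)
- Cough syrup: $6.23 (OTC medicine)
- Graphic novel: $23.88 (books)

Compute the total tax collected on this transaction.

First-aid kit $30.34: OTC medicine → 3.5% → $1.06
Hardcover biography $25.41: books → 0% → $0.00
Bottle of merlot $10.44: beer, wine and spirits → 8.5% → $0.89
Dish soap $6.18: all other tangible goods → 5.75% → $0.36
Stainless water bottle $22.08: all other tangible goods → 5.75% → $1.27
Cough syrup $6.23: OTC medicine → 3.5% → $0.22
Graphic novel $23.88: books → 0% → $0.00
Total tax = $1.06 + $0.89 + $0.36 + $1.27 + $0.22 = $3.80

$3.80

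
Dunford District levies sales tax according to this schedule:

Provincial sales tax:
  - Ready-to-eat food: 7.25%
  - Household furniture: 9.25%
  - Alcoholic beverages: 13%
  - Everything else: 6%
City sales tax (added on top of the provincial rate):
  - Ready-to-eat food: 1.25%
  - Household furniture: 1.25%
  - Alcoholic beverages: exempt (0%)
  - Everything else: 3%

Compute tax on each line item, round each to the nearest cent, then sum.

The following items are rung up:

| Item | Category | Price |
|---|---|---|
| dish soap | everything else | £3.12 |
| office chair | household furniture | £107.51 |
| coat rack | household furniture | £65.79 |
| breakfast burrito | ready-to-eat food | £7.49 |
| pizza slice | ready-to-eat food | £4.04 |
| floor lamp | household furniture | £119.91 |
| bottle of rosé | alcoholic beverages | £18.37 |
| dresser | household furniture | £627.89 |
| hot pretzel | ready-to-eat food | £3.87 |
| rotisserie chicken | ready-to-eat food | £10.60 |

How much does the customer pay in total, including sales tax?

£1070.19

Dish soap £3.12: everything else → 6% + 3% city = 9% → £0.28
Office chair £107.51: household furniture → 9.25% + 1.25% city = 10.5% → £11.29
Coat rack £65.79: household furniture → 9.25% + 1.25% city = 10.5% → £6.91
Breakfast burrito £7.49: ready-to-eat food → 7.25% + 1.25% city = 8.5% → £0.64
Pizza slice £4.04: ready-to-eat food → 7.25% + 1.25% city = 8.5% → £0.34
Floor lamp £119.91: household furniture → 9.25% + 1.25% city = 10.5% → £12.59
Bottle of rosé £18.37: alcoholic beverages → 13% + 0% city = 13% → £2.39
Dresser £627.89: household furniture → 9.25% + 1.25% city = 10.5% → £65.93
Hot pretzel £3.87: ready-to-eat food → 7.25% + 1.25% city = 8.5% → £0.33
Rotisserie chicken £10.60: ready-to-eat food → 7.25% + 1.25% city = 8.5% → £0.90
Subtotal = £968.59; tax = £101.60; total due = £1070.19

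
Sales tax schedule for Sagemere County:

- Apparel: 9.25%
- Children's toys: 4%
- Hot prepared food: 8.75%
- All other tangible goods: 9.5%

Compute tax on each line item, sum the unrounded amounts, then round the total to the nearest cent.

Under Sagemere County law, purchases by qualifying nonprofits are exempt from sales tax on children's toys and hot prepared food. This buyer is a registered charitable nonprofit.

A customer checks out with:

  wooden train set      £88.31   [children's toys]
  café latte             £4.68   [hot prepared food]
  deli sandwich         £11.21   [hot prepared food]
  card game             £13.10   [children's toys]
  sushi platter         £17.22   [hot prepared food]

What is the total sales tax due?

£0.00

Wooden train set £88.31: children's toys, buyer-exempt → 0% → £0.00
Café latte £4.68: hot prepared food, buyer-exempt → 0% → £0.00
Deli sandwich £11.21: hot prepared food, buyer-exempt → 0% → £0.00
Card game £13.10: children's toys, buyer-exempt → 0% → £0.00
Sushi platter £17.22: hot prepared food, buyer-exempt → 0% → £0.00
Unrounded tax sum = £0.00 → £0.00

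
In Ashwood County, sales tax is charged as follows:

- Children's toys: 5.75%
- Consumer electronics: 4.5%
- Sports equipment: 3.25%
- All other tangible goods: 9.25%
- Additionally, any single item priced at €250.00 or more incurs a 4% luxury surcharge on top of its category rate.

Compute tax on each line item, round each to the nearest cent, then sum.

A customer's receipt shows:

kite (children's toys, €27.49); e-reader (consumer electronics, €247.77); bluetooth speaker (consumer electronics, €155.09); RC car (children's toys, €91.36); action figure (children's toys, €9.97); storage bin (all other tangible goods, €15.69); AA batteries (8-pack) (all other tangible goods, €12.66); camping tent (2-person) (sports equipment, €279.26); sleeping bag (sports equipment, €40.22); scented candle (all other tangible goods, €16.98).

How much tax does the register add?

€51.28

Kite €27.49: children's toys → 5.75% → €1.58
E-reader €247.77: consumer electronics → 4.5% → €11.15
Bluetooth speaker €155.09: consumer electronics → 4.5% → €6.98
RC car €91.36: children's toys → 5.75% → €5.25
Action figure €9.97: children's toys → 5.75% → €0.57
Storage bin €15.69: all other tangible goods → 9.25% → €1.45
AA batteries (8-pack) €12.66: all other tangible goods → 9.25% → €1.17
Camping tent (2-person) €279.26: sports equipment → 3.25% + 4% surcharge = 7.25% → €20.25
Sleeping bag €40.22: sports equipment → 3.25% → €1.31
Scented candle €16.98: all other tangible goods → 9.25% → €1.57
Total tax = €1.58 + €11.15 + €6.98 + €5.25 + €0.57 + €1.45 + €1.17 + €20.25 + €1.31 + €1.57 = €51.28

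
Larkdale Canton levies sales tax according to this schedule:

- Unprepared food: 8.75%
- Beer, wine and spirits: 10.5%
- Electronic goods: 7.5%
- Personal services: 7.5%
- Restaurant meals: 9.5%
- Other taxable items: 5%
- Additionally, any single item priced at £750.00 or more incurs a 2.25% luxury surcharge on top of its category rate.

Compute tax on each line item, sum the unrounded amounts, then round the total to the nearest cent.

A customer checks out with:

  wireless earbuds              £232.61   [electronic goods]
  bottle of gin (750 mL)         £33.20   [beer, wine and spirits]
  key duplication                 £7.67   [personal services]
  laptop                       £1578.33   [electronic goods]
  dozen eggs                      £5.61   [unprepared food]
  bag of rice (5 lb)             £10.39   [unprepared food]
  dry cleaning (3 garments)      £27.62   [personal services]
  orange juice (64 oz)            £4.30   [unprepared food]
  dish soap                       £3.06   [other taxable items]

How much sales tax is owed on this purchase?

Wireless earbuds £232.61: electronic goods → 7.5% → £17.44575
Bottle of gin (750 mL) £33.20: beer, wine and spirits → 10.5% → £3.486
Key duplication £7.67: personal services → 7.5% → £0.57525
Laptop £1578.33: electronic goods → 7.5% + 2.25% surcharge = 9.75% → £153.887175
Dozen eggs £5.61: unprepared food → 8.75% → £0.490875
Bag of rice (5 lb) £10.39: unprepared food → 8.75% → £0.909125
Dry cleaning (3 garments) £27.62: personal services → 7.5% → £2.0715
Orange juice (64 oz) £4.30: unprepared food → 8.75% → £0.37625
Dish soap £3.06: other taxable items → 5% → £0.153
Unrounded tax sum = £179.394925 → £179.39

£179.39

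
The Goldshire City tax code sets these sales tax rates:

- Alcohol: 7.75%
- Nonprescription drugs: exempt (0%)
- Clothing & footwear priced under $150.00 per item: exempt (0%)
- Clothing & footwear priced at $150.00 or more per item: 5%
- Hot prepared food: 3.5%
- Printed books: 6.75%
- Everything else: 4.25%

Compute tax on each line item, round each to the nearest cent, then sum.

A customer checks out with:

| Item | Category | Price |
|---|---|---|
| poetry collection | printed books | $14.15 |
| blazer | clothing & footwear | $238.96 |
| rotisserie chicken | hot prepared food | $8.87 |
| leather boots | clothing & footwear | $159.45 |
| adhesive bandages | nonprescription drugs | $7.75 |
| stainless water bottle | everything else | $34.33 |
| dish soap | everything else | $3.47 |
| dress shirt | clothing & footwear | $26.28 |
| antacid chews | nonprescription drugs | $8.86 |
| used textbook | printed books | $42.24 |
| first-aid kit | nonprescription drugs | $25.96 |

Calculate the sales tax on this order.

Poetry collection $14.15: printed books → 6.75% → $0.96
Blazer $238.96: clothing & footwear, $150.00 or more → 5% → $11.95
Rotisserie chicken $8.87: hot prepared food → 3.5% → $0.31
Leather boots $159.45: clothing & footwear, $150.00 or more → 5% → $7.97
Adhesive bandages $7.75: nonprescription drugs → 0% → $0.00
Stainless water bottle $34.33: everything else → 4.25% → $1.46
Dish soap $3.47: everything else → 4.25% → $0.15
Dress shirt $26.28: clothing & footwear, under $150.00 → 0% → $0.00
Antacid chews $8.86: nonprescription drugs → 0% → $0.00
Used textbook $42.24: printed books → 6.75% → $2.85
First-aid kit $25.96: nonprescription drugs → 0% → $0.00
Total tax = $0.96 + $11.95 + $0.31 + $7.97 + $1.46 + $0.15 + $2.85 = $25.65

$25.65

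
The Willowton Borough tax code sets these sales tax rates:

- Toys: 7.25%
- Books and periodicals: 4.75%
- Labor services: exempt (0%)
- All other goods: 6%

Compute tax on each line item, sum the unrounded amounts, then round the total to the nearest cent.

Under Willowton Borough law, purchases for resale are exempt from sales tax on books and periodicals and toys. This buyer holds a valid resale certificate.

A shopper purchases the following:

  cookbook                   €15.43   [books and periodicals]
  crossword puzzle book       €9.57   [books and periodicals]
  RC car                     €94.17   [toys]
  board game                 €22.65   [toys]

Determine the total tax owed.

€0.00

Cookbook €15.43: books and periodicals, buyer-exempt → 0% → €0.00
Crossword puzzle book €9.57: books and periodicals, buyer-exempt → 0% → €0.00
RC car €94.17: toys, buyer-exempt → 0% → €0.00
Board game €22.65: toys, buyer-exempt → 0% → €0.00
Unrounded tax sum = €0.00 → €0.00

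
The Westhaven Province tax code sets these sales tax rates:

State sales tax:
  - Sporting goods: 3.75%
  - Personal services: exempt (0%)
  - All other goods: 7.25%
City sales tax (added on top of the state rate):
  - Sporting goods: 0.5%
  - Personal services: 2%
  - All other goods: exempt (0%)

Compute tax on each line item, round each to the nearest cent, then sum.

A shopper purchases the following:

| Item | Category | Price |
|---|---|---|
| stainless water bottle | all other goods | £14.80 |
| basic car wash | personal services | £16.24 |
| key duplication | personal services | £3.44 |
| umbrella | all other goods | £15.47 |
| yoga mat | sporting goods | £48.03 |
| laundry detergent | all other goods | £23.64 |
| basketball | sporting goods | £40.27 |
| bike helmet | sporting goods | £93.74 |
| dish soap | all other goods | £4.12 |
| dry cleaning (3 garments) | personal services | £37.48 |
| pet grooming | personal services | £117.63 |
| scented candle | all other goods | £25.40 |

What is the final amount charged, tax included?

£457.52

Stainless water bottle £14.80: all other goods → 7.25% + 0% city = 7.25% → £1.07
Basic car wash £16.24: personal services → 0% + 2% city = 2% → £0.32
Key duplication £3.44: personal services → 0% + 2% city = 2% → £0.07
Umbrella £15.47: all other goods → 7.25% + 0% city = 7.25% → £1.12
Yoga mat £48.03: sporting goods → 3.75% + 0.5% city = 4.25% → £2.04
Laundry detergent £23.64: all other goods → 7.25% + 0% city = 7.25% → £1.71
Basketball £40.27: sporting goods → 3.75% + 0.5% city = 4.25% → £1.71
Bike helmet £93.74: sporting goods → 3.75% + 0.5% city = 4.25% → £3.98
Dish soap £4.12: all other goods → 7.25% + 0% city = 7.25% → £0.30
Dry cleaning (3 garments) £37.48: personal services → 0% + 2% city = 2% → £0.75
Pet grooming £117.63: personal services → 0% + 2% city = 2% → £2.35
Scented candle £25.40: all other goods → 7.25% + 0% city = 7.25% → £1.84
Subtotal = £440.26; tax = £17.26; total due = £457.52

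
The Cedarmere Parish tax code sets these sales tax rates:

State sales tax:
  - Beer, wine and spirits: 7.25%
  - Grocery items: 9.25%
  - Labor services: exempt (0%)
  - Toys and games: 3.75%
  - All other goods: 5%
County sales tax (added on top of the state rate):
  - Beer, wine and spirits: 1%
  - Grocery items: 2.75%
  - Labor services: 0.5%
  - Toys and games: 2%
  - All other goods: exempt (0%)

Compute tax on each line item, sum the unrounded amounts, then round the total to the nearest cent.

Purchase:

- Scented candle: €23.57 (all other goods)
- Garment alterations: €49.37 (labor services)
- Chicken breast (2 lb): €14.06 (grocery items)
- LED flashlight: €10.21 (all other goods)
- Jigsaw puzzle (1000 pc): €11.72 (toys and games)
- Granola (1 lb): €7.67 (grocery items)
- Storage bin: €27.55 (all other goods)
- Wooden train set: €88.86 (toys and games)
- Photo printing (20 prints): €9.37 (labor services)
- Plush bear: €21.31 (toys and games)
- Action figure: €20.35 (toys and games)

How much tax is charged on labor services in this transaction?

Garment alterations €49.37: labor services → 0% + 0.5% county = 0.5% → €0.24685
Photo printing (20 prints) €9.37: labor services → 0% + 0.5% county = 0.5% → €0.04685
Tax on labor services: unrounded sum = €0.2937 → €0.29

€0.29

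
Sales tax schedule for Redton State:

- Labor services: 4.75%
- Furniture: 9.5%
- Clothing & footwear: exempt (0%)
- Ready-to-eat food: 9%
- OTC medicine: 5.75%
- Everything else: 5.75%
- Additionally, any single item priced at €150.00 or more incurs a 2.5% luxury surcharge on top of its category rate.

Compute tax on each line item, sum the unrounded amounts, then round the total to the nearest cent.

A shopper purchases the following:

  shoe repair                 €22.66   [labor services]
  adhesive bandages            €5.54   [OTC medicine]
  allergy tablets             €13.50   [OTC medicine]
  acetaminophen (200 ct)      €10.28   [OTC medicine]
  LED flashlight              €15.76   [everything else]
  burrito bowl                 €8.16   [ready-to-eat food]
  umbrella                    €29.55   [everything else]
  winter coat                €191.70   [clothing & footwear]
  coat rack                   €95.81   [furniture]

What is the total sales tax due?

Shoe repair €22.66: labor services → 4.75% → €1.07635
Adhesive bandages €5.54: OTC medicine → 5.75% → €0.31855
Allergy tablets €13.50: OTC medicine → 5.75% → €0.77625
Acetaminophen (200 ct) €10.28: OTC medicine → 5.75% → €0.5911
LED flashlight €15.76: everything else → 5.75% → €0.9062
Burrito bowl €8.16: ready-to-eat food → 9% → €0.7344
Umbrella €29.55: everything else → 5.75% → €1.699125
Winter coat €191.70: clothing & footwear → 0% + 2.5% surcharge = 2.5% → €4.7925
Coat rack €95.81: furniture → 9.5% → €9.10195
Unrounded tax sum = €19.996425 → €20.00

€20.00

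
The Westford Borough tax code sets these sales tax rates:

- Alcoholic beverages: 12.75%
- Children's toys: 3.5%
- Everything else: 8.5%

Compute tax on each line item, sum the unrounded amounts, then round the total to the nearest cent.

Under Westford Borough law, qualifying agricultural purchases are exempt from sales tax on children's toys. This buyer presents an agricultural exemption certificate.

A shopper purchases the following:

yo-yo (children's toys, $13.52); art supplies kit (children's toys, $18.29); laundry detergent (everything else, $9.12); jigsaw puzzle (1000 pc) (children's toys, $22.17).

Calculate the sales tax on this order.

$0.78

Yo-yo $13.52: children's toys, buyer-exempt → 0% → $0.00
Art supplies kit $18.29: children's toys, buyer-exempt → 0% → $0.00
Laundry detergent $9.12: everything else → 8.5% → $0.7752
Jigsaw puzzle (1000 pc) $22.17: children's toys, buyer-exempt → 0% → $0.00
Unrounded tax sum = $0.7752 → $0.78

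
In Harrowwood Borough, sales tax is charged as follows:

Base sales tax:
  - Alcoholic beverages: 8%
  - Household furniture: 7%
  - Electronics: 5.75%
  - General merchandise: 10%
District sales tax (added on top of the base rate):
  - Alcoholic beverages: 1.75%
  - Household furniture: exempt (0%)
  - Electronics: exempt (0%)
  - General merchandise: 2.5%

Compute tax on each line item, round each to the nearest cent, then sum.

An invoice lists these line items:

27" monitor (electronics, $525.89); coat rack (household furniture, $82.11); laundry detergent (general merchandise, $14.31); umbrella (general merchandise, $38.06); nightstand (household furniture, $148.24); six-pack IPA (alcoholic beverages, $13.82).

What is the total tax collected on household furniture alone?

Coat rack $82.11: household furniture → 7% + 0% district = 7% → $5.75
Nightstand $148.24: household furniture → 7% + 0% district = 7% → $10.38
Tax on household furniture = $5.75 + $10.38 = $16.13

$16.13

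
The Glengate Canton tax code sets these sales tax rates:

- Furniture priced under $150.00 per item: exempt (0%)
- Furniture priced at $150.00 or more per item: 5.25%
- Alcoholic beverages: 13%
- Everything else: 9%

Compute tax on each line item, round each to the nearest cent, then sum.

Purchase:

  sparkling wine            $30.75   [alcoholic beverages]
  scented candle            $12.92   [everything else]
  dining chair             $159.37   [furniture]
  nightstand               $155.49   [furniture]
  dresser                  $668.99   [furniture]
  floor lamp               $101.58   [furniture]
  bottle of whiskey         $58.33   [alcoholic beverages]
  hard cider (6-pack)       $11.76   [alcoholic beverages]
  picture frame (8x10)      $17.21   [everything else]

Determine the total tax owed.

$67.47

Sparkling wine $30.75: alcoholic beverages → 13% → $4.00
Scented candle $12.92: everything else → 9% → $1.16
Dining chair $159.37: furniture, $150.00 or more → 5.25% → $8.37
Nightstand $155.49: furniture, $150.00 or more → 5.25% → $8.16
Dresser $668.99: furniture, $150.00 or more → 5.25% → $35.12
Floor lamp $101.58: furniture, under $150.00 → 0% → $0.00
Bottle of whiskey $58.33: alcoholic beverages → 13% → $7.58
Hard cider (6-pack) $11.76: alcoholic beverages → 13% → $1.53
Picture frame (8x10) $17.21: everything else → 9% → $1.55
Total tax = $4.00 + $1.16 + $8.37 + $8.16 + $35.12 + $7.58 + $1.53 + $1.55 = $67.47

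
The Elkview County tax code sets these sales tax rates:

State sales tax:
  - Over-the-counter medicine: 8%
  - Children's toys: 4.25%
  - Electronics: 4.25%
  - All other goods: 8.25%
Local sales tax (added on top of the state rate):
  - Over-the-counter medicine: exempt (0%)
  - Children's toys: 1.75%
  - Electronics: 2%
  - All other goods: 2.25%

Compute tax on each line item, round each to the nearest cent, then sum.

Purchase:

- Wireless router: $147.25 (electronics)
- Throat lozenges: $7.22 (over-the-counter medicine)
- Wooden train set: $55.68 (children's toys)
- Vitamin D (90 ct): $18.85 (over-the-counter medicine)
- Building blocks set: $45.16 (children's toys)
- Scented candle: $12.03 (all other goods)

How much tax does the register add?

Wireless router $147.25: electronics → 4.25% + 2% local = 6.25% → $9.20
Throat lozenges $7.22: over-the-counter medicine → 8% + 0% local = 8% → $0.58
Wooden train set $55.68: children's toys → 4.25% + 1.75% local = 6% → $3.34
Vitamin D (90 ct) $18.85: over-the-counter medicine → 8% + 0% local = 8% → $1.51
Building blocks set $45.16: children's toys → 4.25% + 1.75% local = 6% → $2.71
Scented candle $12.03: all other goods → 8.25% + 2.25% local = 10.5% → $1.26
Total tax = $9.20 + $0.58 + $3.34 + $1.51 + $2.71 + $1.26 = $18.60

$18.60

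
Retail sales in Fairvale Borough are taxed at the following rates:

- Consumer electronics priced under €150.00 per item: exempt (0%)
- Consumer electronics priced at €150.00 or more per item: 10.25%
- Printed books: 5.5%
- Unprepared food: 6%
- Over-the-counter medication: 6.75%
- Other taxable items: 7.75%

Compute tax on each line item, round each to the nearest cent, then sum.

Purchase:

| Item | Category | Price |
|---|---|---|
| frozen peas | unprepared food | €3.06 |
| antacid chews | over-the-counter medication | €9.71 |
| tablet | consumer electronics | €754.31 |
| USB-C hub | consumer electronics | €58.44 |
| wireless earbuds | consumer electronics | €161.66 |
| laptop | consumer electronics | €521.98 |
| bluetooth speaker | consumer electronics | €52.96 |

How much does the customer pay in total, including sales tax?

Frozen peas €3.06: unprepared food → 6% → €0.18
Antacid chews €9.71: over-the-counter medication → 6.75% → €0.66
Tablet €754.31: consumer electronics, €150.00 or more → 10.25% → €77.32
USB-C hub €58.44: consumer electronics, under €150.00 → 0% → €0.00
Wireless earbuds €161.66: consumer electronics, €150.00 or more → 10.25% → €16.57
Laptop €521.98: consumer electronics, €150.00 or more → 10.25% → €53.50
Bluetooth speaker €52.96: consumer electronics, under €150.00 → 0% → €0.00
Subtotal = €1562.12; tax = €148.23; total due = €1710.35

€1710.35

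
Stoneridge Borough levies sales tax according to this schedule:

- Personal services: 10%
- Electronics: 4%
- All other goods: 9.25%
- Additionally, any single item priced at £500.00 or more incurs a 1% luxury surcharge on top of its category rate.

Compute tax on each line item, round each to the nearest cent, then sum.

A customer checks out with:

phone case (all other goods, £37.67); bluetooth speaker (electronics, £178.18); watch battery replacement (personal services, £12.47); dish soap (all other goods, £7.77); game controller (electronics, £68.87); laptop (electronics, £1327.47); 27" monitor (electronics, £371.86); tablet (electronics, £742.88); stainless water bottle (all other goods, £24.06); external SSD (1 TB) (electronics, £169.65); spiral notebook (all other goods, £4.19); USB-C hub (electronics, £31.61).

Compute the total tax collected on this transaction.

Phone case £37.67: all other goods → 9.25% → £3.48
Bluetooth speaker £178.18: electronics → 4% → £7.13
Watch battery replacement £12.47: personal services → 10% → £1.25
Dish soap £7.77: all other goods → 9.25% → £0.72
Game controller £68.87: electronics → 4% → £2.75
Laptop £1327.47: electronics → 4% + 1% surcharge = 5% → £66.37
27" monitor £371.86: electronics → 4% → £14.87
Tablet £742.88: electronics → 4% + 1% surcharge = 5% → £37.14
Stainless water bottle £24.06: all other goods → 9.25% → £2.23
External SSD (1 TB) £169.65: electronics → 4% → £6.79
Spiral notebook £4.19: all other goods → 9.25% → £0.39
USB-C hub £31.61: electronics → 4% → £1.26
Total tax = £3.48 + £7.13 + £1.25 + £0.72 + £2.75 + £66.37 + £14.87 + £37.14 + £2.23 + £6.79 + £0.39 + £1.26 = £144.38

£144.38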